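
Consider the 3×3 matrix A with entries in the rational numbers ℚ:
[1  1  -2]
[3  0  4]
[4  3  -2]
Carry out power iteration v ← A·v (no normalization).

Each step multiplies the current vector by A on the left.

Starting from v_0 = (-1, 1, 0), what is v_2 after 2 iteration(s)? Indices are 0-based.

v_0 = (-1, 1, 0).
v_1 = A·v_0 = (0, -3, -1).
v_2 = A·v_1 = (-1, -4, -7).

v_2 = (-1, -4, -7)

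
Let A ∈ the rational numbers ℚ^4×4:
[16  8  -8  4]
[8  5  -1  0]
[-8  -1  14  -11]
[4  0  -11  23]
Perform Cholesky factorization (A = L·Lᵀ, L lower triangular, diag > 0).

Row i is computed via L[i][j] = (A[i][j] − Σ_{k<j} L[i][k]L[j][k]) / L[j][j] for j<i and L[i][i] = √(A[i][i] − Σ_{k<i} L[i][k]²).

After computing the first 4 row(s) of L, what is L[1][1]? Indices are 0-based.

L[1][1] = 1

Step 1: L[0][0] = √(16) = 4.
  L[1][0] = (8) / L[0][0] = 2.
Step 2: L[1][1] = √(1) = 1.
  L[2][0] = (-8) / L[0][0] = -2.
  L[2][1] = (3) / L[1][1] = 3.
Step 3: L[2][2] = √(1) = 1.
  L[3][0] = (4) / L[0][0] = 1.
  L[3][1] = (-2) / L[1][1] = -2.
  L[3][2] = (-3) / L[2][2] = -3.
Step 4: L[3][3] = √(9) = 3.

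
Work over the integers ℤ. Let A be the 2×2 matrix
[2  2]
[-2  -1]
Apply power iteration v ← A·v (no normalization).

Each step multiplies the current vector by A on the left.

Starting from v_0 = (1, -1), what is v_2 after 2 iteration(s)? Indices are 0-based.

v_0 = (1, -1).
v_1 = A·v_0 = (0, -1).
v_2 = A·v_1 = (-2, 1).

v_2 = (-2, 1)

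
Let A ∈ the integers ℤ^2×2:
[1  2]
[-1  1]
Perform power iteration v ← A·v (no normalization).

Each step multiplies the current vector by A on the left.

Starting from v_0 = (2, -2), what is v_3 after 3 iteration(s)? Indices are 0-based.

v_3 = (-14, 8)

v_0 = (2, -2).
v_1 = A·v_0 = (-2, -4).
v_2 = A·v_1 = (-10, -2).
v_3 = A·v_2 = (-14, 8).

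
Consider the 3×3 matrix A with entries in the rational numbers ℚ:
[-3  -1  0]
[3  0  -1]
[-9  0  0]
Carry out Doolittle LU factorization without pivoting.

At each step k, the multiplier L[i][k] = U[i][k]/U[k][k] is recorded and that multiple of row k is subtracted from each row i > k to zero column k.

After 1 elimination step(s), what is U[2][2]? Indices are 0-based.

[col 0] pivot -3
  R1 -= -1*R0 → (0, -1, -1)  (L[1][0] := -1)
  R2 -= 3*R0 → (0, 3, 0)  (L[2][0] := 3)

U[2][2] = 0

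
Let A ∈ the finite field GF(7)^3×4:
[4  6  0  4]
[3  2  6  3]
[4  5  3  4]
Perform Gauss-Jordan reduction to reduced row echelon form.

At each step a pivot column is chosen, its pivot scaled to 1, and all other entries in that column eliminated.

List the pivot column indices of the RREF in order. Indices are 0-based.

pivot columns: 0, 1, 2

pivot(0,0)=4: scale R0 → (1, 5, 0, 1)
  clear (1,0): R1 −= (3)R0 → (0, 1, 6, 0)
  clear (2,0): R2 −= (4)R0 → (0, 6, 3, 0)
pivot(1,1)=1: scale R1 → (0, 1, 6, 0)
  clear (0,1): R0 −= (5)R1 → (1, 0, 5, 1)
  clear (2,1): R2 −= (6)R1 → (0, 0, 2, 0)
pivot(2,2)=2: scale R2 → (0, 0, 1, 0)
  clear (0,2): R0 −= (5)R2 → (1, 0, 0, 1)
  clear (1,2): R1 −= (6)R2 → (0, 1, 0, 0)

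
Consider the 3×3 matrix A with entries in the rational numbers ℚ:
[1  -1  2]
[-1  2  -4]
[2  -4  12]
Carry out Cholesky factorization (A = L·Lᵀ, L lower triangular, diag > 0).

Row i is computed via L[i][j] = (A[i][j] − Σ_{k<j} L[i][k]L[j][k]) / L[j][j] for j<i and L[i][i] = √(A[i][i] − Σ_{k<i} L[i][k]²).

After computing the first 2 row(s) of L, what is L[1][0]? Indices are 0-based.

Step 1: L[0][0] = √(1) = 1.
  L[1][0] = (-1) / L[0][0] = -1.
Step 2: L[1][1] = √(1) = 1.

L[1][0] = -1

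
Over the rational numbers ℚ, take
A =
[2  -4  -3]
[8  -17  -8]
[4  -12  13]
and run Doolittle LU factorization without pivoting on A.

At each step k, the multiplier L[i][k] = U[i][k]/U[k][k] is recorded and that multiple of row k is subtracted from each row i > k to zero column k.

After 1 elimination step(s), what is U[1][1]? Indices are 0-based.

U[1][1] = -1

Step 1: pivot at (0,0) is 2.
  row1 ← row1 − (4)·row0  ⇒  L[1][0]=4, U row1=(0, -1, 4)
  row2 ← row2 − (2)·row0  ⇒  L[2][0]=2, U row2=(0, -4, 19)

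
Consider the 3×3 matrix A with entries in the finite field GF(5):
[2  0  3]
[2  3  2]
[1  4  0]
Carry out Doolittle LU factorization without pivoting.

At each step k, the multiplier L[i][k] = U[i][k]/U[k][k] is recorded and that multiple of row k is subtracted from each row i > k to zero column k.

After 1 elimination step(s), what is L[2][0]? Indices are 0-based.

[col 0] pivot 2
  R1 -= 1*R0 → (0, 3, 4)  (L[1][0] := 1)
  R2 -= 3*R0 → (0, 4, 1)  (L[2][0] := 3)

L[2][0] = 3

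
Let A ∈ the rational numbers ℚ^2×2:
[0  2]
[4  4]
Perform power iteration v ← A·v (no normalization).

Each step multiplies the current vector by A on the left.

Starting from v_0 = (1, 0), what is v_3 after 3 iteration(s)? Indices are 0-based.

v_0 = (1, 0).
v_1 = A·v_0 = (0, 4).
v_2 = A·v_1 = (8, 16).
v_3 = A·v_2 = (32, 96).

v_3 = (32, 96)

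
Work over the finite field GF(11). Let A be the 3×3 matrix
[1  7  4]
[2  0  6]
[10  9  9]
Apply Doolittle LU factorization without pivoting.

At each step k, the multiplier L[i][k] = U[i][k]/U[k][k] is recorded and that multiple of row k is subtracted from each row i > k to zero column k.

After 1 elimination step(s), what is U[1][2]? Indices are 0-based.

k=0: U[0][0]=1
  eliminate (1,0): mult=2, new row 1: (0, 8, 9); set L[1][0]=2
  eliminate (2,0): mult=10, new row 2: (0, 5, 2); set L[2][0]=10

U[1][2] = 9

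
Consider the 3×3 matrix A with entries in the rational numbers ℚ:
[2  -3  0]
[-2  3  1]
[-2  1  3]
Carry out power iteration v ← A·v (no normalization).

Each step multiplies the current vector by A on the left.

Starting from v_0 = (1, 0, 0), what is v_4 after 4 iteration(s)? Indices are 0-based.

v_0 = (1, 0, 0).
v_1 = A·v_0 = (2, -2, -2).
v_2 = A·v_1 = (10, -12, -12).
v_3 = A·v_2 = (56, -68, -68).
v_4 = A·v_3 = (316, -384, -384).

v_4 = (316, -384, -384)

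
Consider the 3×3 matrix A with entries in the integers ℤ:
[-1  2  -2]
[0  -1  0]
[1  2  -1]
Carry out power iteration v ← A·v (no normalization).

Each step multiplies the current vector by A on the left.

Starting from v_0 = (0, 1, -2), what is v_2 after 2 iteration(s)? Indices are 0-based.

v_0 = (0, 1, -2).
v_1 = A·v_0 = (6, -1, 4).
v_2 = A·v_1 = (-16, 1, 0).

v_2 = (-16, 1, 0)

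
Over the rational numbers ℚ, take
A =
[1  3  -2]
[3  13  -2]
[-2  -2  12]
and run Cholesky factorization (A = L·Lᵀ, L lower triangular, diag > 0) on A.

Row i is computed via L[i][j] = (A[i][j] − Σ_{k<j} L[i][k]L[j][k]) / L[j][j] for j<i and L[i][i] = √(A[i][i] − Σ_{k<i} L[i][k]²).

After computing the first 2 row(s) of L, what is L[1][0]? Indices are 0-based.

Step 1: L[0][0] = √(1) = 1.
  L[1][0] = (3) / L[0][0] = 3.
Step 2: L[1][1] = √(4) = 2.

L[1][0] = 3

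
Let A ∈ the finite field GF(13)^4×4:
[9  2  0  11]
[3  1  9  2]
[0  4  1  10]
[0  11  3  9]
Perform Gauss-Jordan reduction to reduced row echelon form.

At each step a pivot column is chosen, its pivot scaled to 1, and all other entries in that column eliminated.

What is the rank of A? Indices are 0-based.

[1] R0 /= 9  ⇒  (1, 6, 0, 7)
     R1 -= 3·R0  ⇒  (0, 9, 9, 7)
[2] R1 /= 9  ⇒  (0, 1, 1, 8)
     R0 -= 6·R1  ⇒  (1, 0, 7, 11)
     R2 -= 4·R1  ⇒  (0, 0, 10, 4)
     R3 -= 11·R1  ⇒  (0, 0, 5, 12)
[3] R2 /= 10  ⇒  (0, 0, 1, 3)
     R0 -= 7·R2  ⇒  (1, 0, 0, 3)
     R1 -= 1·R2  ⇒  (0, 1, 0, 5)
     R3 -= 5·R2  ⇒  (0, 0, 0, 10)
[4] R3 /= 10  ⇒  (0, 0, 0, 1)
     R0 -= 3·R3  ⇒  (1, 0, 0, 0)
     R1 -= 5·R3  ⇒  (0, 1, 0, 0)
     R2 -= 3·R3  ⇒  (0, 0, 1, 0)

rank = 4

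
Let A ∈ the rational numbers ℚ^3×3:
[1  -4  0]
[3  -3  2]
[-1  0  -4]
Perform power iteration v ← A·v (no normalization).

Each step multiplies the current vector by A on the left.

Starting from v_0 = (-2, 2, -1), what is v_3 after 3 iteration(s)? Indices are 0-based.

v_0 = (-2, 2, -1).
v_1 = A·v_0 = (-10, -14, 6).
v_2 = A·v_1 = (46, 24, -14).
v_3 = A·v_2 = (-50, 38, 10).

v_3 = (-50, 38, 10)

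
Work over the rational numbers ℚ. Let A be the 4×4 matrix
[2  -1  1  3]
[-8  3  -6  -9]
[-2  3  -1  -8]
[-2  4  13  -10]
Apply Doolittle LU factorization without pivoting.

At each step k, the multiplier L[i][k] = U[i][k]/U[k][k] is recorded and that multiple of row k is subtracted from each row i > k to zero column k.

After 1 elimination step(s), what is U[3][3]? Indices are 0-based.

U[3][3] = -7

[col 0] pivot 2
  R1 -= -4*R0 → (0, -1, -2, 3)  (L[1][0] := -4)
  R2 -= -1*R0 → (0, 2, 0, -5)  (L[2][0] := -1)
  R3 -= -1*R0 → (0, 3, 14, -7)  (L[3][0] := -1)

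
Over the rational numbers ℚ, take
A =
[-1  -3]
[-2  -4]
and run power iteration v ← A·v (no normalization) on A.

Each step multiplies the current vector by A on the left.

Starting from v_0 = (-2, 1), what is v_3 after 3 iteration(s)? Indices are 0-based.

v_0 = (-2, 1).
v_1 = A·v_0 = (-1, 0).
v_2 = A·v_1 = (1, 2).
v_3 = A·v_2 = (-7, -10).

v_3 = (-7, -10)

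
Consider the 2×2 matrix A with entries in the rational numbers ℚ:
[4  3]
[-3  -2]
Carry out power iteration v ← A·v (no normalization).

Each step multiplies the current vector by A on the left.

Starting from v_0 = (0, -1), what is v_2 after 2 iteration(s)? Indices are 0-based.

v_2 = (-6, 5)

v_0 = (0, -1).
v_1 = A·v_0 = (-3, 2).
v_2 = A·v_1 = (-6, 5).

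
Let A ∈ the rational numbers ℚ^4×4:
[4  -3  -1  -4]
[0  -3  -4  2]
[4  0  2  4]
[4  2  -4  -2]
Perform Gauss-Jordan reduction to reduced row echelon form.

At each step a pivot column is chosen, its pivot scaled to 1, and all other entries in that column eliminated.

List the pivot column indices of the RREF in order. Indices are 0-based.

pivot columns: 0, 1, 2, 3

step 1: normalize row 0 (÷4) = (1, -3/4, -1/4, -1)
  row 2: subtract 4×row0 = (0, 3, 3, 8)
  row 3: subtract 4×row0 = (0, 5, -3, 2)
step 2: normalize row 1 (÷-3) = (0, 1, 4/3, -2/3)
  row 0: subtract -3/4×row1 = (1, 0, 3/4, -3/2)
  row 2: subtract 3×row1 = (0, 0, -1, 10)
  row 3: subtract 5×row1 = (0, 0, -29/3, 16/3)
step 3: normalize row 2 (÷-1) = (0, 0, 1, -10)
  row 0: subtract 3/4×row2 = (1, 0, 0, 6)
  row 1: subtract 4/3×row2 = (0, 1, 0, 38/3)
  row 3: subtract -29/3×row2 = (0, 0, 0, -274/3)
step 4: normalize row 3 (÷-274/3) = (0, 0, 0, 1)
  row 0: subtract 6×row3 = (1, 0, 0, 0)
  row 1: subtract 38/3×row3 = (0, 1, 0, 0)
  row 2: subtract -10×row3 = (0, 0, 1, 0)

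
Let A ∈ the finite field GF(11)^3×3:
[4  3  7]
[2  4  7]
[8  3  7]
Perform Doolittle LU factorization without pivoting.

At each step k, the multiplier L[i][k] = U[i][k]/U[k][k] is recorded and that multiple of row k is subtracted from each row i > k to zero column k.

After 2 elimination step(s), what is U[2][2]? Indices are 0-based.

Step 1: pivot at (0,0) is 4.
  row1 ← row1 − (6)·row0  ⇒  L[1][0]=6, U row1=(0, 8, 9)
  row2 ← row2 − (2)·row0  ⇒  L[2][0]=2, U row2=(0, 8, 4)
Step 2: pivot at (1,1) is 8.
  row2 ← row2 − (1)·row1  ⇒  L[2][1]=1, U row2=(0, 0, 6)

U[2][2] = 6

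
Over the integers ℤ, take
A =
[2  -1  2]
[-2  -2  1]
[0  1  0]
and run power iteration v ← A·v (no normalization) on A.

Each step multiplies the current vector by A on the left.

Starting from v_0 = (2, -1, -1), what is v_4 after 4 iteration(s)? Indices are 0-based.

v_4 = (31, 11, -15)

v_0 = (2, -1, -1).
v_1 = A·v_0 = (3, -3, -1).
v_2 = A·v_1 = (7, -1, -3).
v_3 = A·v_2 = (9, -15, -1).
v_4 = A·v_3 = (31, 11, -15).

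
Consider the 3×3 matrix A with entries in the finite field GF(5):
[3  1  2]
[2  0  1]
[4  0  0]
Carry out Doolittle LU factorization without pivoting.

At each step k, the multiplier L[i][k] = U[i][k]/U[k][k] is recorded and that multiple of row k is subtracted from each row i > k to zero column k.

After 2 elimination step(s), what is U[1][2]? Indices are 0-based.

U[1][2] = 3

[col 0] pivot 3
  R1 -= 4*R0 → (0, 1, 3)  (L[1][0] := 4)
  R2 -= 3*R0 → (0, 2, 4)  (L[2][0] := 3)
[col 1] pivot 1
  R2 -= 2*R1 → (0, 0, 3)  (L[2][1] := 2)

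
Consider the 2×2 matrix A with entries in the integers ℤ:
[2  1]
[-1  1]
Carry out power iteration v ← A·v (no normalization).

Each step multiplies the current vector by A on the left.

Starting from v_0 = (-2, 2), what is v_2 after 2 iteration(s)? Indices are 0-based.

v_2 = (0, 6)

v_0 = (-2, 2).
v_1 = A·v_0 = (-2, 4).
v_2 = A·v_1 = (0, 6).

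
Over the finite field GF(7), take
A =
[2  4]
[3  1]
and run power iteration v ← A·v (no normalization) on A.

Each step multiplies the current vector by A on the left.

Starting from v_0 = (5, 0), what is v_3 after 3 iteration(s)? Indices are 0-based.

v_3 = (4, 5)

v_0 = (5, 0).
v_1 = A·v_0 = (3, 1).
v_2 = A·v_1 = (3, 3).
v_3 = A·v_2 = (4, 5).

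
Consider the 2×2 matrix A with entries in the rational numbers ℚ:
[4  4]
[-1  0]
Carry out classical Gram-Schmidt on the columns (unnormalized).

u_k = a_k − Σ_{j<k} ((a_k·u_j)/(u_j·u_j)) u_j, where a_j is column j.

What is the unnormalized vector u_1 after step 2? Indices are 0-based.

u_1 = (4/17, 16/17)

Step 1: u_0 = a_0 = (4, -1).
Step 2: u_1 = a_1 − (16/17)·u_0 = (4/17, 16/17).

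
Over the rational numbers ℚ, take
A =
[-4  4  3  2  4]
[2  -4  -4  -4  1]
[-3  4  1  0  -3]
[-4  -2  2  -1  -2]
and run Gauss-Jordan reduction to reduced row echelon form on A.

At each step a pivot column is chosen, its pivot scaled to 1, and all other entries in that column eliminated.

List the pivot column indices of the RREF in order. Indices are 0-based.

pivot columns: 0, 1, 2, 3

[1] R0 /= -4  ⇒  (1, -1, -3/4, -1/2, -1)
     R1 -= 2·R0  ⇒  (0, -2, -5/2, -3, 3)
     R2 -= -3·R0  ⇒  (0, 1, -5/4, -3/2, -6)
     R3 -= -4·R0  ⇒  (0, -6, -1, -3, -6)
[2] R1 /= -2  ⇒  (0, 1, 5/4, 3/2, -3/2)
     R0 -= -1·R1  ⇒  (1, 0, 1/2, 1, -5/2)
     R2 -= 1·R1  ⇒  (0, 0, -5/2, -3, -9/2)
     R3 -= -6·R1  ⇒  (0, 0, 13/2, 6, -15)
[3] R2 /= -5/2  ⇒  (0, 0, 1, 6/5, 9/5)
     R0 -= 1/2·R2  ⇒  (1, 0, 0, 2/5, -17/5)
     R1 -= 5/4·R2  ⇒  (0, 1, 0, 0, -15/4)
     R3 -= 13/2·R2  ⇒  (0, 0, 0, -9/5, -267/10)
[4] R3 /= -9/5  ⇒  (0, 0, 0, 1, 89/6)
     R0 -= 2/5·R3  ⇒  (1, 0, 0, 0, -28/3)
     R2 -= 6/5·R3  ⇒  (0, 0, 1, 0, -16)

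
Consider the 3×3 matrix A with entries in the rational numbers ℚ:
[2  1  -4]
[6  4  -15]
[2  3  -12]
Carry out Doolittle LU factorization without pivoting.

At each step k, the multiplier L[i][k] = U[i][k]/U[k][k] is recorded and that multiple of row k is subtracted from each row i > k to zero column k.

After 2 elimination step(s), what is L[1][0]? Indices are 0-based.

L[1][0] = 3

Step 1: pivot at (0,0) is 2.
  row1 ← row1 − (3)·row0  ⇒  L[1][0]=3, U row1=(0, 1, -3)
  row2 ← row2 − (1)·row0  ⇒  L[2][0]=1, U row2=(0, 2, -8)
Step 2: pivot at (1,1) is 1.
  row2 ← row2 − (2)·row1  ⇒  L[2][1]=2, U row2=(0, 0, -2)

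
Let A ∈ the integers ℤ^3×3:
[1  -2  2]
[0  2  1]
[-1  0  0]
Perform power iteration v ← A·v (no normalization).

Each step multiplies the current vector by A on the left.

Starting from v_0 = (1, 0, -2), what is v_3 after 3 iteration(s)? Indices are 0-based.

v_3 = (15, -7, 1)

v_0 = (1, 0, -2).
v_1 = A·v_0 = (-3, -2, -1).
v_2 = A·v_1 = (-1, -5, 3).
v_3 = A·v_2 = (15, -7, 1).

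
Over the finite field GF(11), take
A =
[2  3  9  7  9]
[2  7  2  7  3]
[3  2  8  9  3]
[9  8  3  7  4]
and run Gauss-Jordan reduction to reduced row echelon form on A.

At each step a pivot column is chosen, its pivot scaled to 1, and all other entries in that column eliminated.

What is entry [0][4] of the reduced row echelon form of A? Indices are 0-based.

step 1: normalize row 0 (÷2) = (1, 7, 10, 9, 10)
  row 1: subtract 2×row0 = (0, 4, 4, 0, 5)
  row 2: subtract 3×row0 = (0, 3, 0, 4, 6)
  row 3: subtract 9×row0 = (0, 0, 1, 3, 2)
step 2: normalize row 1 (÷4) = (0, 1, 1, 0, 4)
  row 0: subtract 7×row1 = (1, 0, 3, 9, 4)
  row 2: subtract 3×row1 = (0, 0, 8, 4, 5)
step 3: normalize row 2 (÷8) = (0, 0, 1, 6, 2)
  row 0: subtract 3×row2 = (1, 0, 0, 2, 9)
  row 1: subtract 1×row2 = (0, 1, 0, 5, 2)
  row 3: subtract 1×row2 = (0, 0, 0, 8, 0)
step 4: normalize row 3 (÷8) = (0, 0, 0, 1, 0)
  row 0: subtract 2×row3 = (1, 0, 0, 0, 9)
  row 1: subtract 5×row3 = (0, 1, 0, 0, 2)
  row 2: subtract 6×row3 = (0, 0, 1, 0, 2)

M[0][4] = 9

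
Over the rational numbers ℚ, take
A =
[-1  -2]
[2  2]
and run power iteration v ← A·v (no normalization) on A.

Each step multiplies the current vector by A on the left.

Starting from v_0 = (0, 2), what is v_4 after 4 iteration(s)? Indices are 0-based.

v_4 = (12, -8)

v_0 = (0, 2).
v_1 = A·v_0 = (-4, 4).
v_2 = A·v_1 = (-4, 0).
v_3 = A·v_2 = (4, -8).
v_4 = A·v_3 = (12, -8).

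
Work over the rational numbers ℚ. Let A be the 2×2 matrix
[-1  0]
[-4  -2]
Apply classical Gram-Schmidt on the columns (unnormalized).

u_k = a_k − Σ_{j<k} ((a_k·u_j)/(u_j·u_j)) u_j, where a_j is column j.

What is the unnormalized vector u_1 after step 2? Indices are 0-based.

u_1 = (8/17, -2/17)

Step 1: u_0 = a_0 = (-1, -4).
Step 2: u_1 = a_1 − (8/17)·u_0 = (8/17, -2/17).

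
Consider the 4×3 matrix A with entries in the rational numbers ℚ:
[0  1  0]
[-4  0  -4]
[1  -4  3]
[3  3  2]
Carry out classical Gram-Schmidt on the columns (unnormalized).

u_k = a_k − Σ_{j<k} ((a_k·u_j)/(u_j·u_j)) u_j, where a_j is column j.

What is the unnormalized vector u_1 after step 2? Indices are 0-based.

u_1 = (1, 10/13, -109/26, 63/26)

Step 1: u_0 = a_0 = (0, -4, 1, 3).
Step 2: u_1 = a_1 − (5/26)·u_0 = (1, 10/13, -109/26, 63/26).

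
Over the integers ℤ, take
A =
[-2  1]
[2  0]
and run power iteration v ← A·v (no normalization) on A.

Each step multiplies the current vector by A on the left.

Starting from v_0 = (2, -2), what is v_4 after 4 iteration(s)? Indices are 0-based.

v_4 = (120, -88)

v_0 = (2, -2).
v_1 = A·v_0 = (-6, 4).
v_2 = A·v_1 = (16, -12).
v_3 = A·v_2 = (-44, 32).
v_4 = A·v_3 = (120, -88).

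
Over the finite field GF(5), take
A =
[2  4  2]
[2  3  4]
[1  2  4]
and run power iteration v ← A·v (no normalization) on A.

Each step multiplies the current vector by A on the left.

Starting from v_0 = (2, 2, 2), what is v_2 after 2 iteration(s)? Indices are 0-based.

v_0 = (2, 2, 2).
v_1 = A·v_0 = (1, 3, 4).
v_2 = A·v_1 = (2, 2, 3).

v_2 = (2, 2, 3)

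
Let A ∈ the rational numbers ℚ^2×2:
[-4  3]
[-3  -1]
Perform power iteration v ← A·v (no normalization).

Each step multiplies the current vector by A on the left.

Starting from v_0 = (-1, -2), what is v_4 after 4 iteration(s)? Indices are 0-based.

v_0 = (-1, -2).
v_1 = A·v_0 = (-2, 5).
v_2 = A·v_1 = (23, 1).
v_3 = A·v_2 = (-89, -70).
v_4 = A·v_3 = (146, 337).

v_4 = (146, 337)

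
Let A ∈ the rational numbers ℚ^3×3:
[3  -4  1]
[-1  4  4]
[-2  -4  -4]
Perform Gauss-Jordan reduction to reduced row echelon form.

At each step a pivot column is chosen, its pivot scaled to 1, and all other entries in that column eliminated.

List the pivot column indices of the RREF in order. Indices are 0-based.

[1] R0 /= 3  ⇒  (1, -4/3, 1/3)
     R1 -= -1·R0  ⇒  (0, 8/3, 13/3)
     R2 -= -2·R0  ⇒  (0, -20/3, -10/3)
[2] R1 /= 8/3  ⇒  (0, 1, 13/8)
     R0 -= -4/3·R1  ⇒  (1, 0, 5/2)
     R2 -= -20/3·R1  ⇒  (0, 0, 15/2)
[3] R2 /= 15/2  ⇒  (0, 0, 1)
     R0 -= 5/2·R2  ⇒  (1, 0, 0)
     R1 -= 13/8·R2  ⇒  (0, 1, 0)

pivot columns: 0, 1, 2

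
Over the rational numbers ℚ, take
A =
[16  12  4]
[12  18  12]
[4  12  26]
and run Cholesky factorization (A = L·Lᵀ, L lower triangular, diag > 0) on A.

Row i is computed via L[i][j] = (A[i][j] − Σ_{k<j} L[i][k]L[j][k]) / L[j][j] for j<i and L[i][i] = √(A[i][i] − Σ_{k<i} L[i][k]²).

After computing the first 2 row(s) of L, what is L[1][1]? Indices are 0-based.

L[1][1] = 3

Step 1: L[0][0] = √(16) = 4.
  L[1][0] = (12) / L[0][0] = 3.
Step 2: L[1][1] = √(9) = 3.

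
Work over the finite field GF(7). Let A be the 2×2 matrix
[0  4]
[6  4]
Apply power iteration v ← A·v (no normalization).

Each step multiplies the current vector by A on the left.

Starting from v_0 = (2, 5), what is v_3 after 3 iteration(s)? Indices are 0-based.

v_3 = (5, 3)

v_0 = (2, 5).
v_1 = A·v_0 = (6, 4).
v_2 = A·v_1 = (2, 3).
v_3 = A·v_2 = (5, 3).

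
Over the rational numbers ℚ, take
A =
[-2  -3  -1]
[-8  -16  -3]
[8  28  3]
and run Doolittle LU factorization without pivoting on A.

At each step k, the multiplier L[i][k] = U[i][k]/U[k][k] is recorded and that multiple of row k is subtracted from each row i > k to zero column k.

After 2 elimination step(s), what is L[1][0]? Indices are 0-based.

[col 0] pivot -2
  R1 -= 4*R0 → (0, -4, 1)  (L[1][0] := 4)
  R2 -= -4*R0 → (0, 16, -1)  (L[2][0] := -4)
[col 1] pivot -4
  R2 -= -4*R1 → (0, 0, 3)  (L[2][1] := -4)

L[1][0] = 4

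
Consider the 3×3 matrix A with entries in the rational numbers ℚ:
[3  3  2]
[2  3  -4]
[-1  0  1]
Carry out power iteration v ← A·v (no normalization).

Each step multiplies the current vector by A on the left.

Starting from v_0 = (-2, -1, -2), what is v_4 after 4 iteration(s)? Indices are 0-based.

v_4 = (-934, -1077, 200)

v_0 = (-2, -1, -2).
v_1 = A·v_0 = (-13, 1, 0).
v_2 = A·v_1 = (-36, -23, 13).
v_3 = A·v_2 = (-151, -193, 49).
v_4 = A·v_3 = (-934, -1077, 200).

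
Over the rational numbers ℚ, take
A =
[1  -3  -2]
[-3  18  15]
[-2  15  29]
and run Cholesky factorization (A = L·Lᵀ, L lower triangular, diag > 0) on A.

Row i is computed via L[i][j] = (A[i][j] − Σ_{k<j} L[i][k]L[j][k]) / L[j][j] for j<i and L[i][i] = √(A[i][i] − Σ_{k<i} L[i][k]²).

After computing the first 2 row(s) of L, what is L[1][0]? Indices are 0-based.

Step 1: L[0][0] = √(1) = 1.
  L[1][0] = (-3) / L[0][0] = -3.
Step 2: L[1][1] = √(9) = 3.

L[1][0] = -3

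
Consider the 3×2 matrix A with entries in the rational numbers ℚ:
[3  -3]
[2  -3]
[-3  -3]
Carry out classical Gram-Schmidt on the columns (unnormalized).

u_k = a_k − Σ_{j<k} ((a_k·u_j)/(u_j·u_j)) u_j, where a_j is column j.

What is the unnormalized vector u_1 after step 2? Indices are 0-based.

Step 1: u_0 = a_0 = (3, 2, -3).
Step 2: u_1 = a_1 − (-3/11)·u_0 = (-24/11, -27/11, -42/11).

u_1 = (-24/11, -27/11, -42/11)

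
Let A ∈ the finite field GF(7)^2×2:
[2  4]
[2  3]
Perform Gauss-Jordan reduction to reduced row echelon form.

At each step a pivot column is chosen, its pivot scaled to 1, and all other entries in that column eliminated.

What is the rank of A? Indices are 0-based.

rank = 2

[1] R0 /= 2  ⇒  (1, 2)
     R1 -= 2·R0  ⇒  (0, 6)
[2] R1 /= 6  ⇒  (0, 1)
     R0 -= 2·R1  ⇒  (1, 0)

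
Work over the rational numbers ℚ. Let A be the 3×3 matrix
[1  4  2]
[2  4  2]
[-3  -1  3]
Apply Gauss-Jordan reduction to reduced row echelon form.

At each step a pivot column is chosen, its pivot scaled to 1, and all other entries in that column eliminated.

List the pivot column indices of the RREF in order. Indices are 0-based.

pivot columns: 0, 1, 2

pivot(0,0)=1: scale R0 → (1, 4, 2)
  clear (1,0): R1 −= (2)R0 → (0, -4, -2)
  clear (2,0): R2 −= (-3)R0 → (0, 11, 9)
pivot(1,1)=-4: scale R1 → (0, 1, 1/2)
  clear (0,1): R0 −= (4)R1 → (1, 0, 0)
  clear (2,1): R2 −= (11)R1 → (0, 0, 7/2)
pivot(2,2)=7/2: scale R2 → (0, 0, 1)
  clear (1,2): R1 −= (1/2)R2 → (0, 1, 0)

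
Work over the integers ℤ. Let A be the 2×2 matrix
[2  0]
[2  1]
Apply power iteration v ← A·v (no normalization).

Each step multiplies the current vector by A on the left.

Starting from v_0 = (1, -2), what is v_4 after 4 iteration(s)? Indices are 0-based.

v_0 = (1, -2).
v_1 = A·v_0 = (2, 0).
v_2 = A·v_1 = (4, 4).
v_3 = A·v_2 = (8, 12).
v_4 = A·v_3 = (16, 28).

v_4 = (16, 28)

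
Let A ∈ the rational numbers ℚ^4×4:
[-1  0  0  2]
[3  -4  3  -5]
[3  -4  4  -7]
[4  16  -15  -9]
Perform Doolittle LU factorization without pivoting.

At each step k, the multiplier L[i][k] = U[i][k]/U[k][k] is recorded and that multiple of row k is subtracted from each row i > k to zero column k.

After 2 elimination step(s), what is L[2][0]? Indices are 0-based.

[col 0] pivot -1
  R1 -= -3*R0 → (0, -4, 3, 1)  (L[1][0] := -3)
  R2 -= -3*R0 → (0, -4, 4, -1)  (L[2][0] := -3)
  R3 -= -4*R0 → (0, 16, -15, -1)  (L[3][0] := -4)
[col 1] pivot -4
  R2 -= 1*R1 → (0, 0, 1, -2)  (L[2][1] := 1)
  R3 -= -4*R1 → (0, 0, -3, 3)  (L[3][1] := -4)

L[2][0] = -3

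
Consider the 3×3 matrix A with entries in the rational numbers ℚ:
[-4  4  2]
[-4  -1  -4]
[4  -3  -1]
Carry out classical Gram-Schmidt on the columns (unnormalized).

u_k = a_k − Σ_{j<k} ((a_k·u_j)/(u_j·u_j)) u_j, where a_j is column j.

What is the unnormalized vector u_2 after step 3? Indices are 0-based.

Step 1: u_0 = a_0 = (-4, -4, 4).
Step 2: u_1 = a_1 − (-1/2)·u_0 = (2, -3, -1).
Step 3: u_2 = a_2 − (1/12)·u_0 − (17/14)·u_1 = (-2/21, -1/42, -5/42).

u_2 = (-2/21, -1/42, -5/42)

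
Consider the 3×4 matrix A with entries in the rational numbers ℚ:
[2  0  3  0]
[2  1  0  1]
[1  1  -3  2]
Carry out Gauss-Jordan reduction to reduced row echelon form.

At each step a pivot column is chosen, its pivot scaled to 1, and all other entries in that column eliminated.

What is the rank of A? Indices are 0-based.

[1] R0 /= 2  ⇒  (1, 0, 3/2, 0)
     R1 -= 2·R0  ⇒  (0, 1, -3, 1)
     R2 -= 1·R0  ⇒  (0, 1, -9/2, 2)
[2] R1 /= 1  ⇒  (0, 1, -3, 1)
     R2 -= 1·R1  ⇒  (0, 0, -3/2, 1)
[3] R2 /= -3/2  ⇒  (0, 0, 1, -2/3)
     R0 -= 3/2·R2  ⇒  (1, 0, 0, 1)
     R1 -= -3·R2  ⇒  (0, 1, 0, -1)

rank = 3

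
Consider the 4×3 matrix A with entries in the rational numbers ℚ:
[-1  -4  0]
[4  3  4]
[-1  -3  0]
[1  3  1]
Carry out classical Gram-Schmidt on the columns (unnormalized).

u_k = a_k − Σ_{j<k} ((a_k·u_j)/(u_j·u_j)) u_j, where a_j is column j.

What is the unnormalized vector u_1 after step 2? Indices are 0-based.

u_1 = (-54/19, -31/19, -35/19, 35/19)

Step 1: u_0 = a_0 = (-1, 4, -1, 1).
Step 2: u_1 = a_1 − (22/19)·u_0 = (-54/19, -31/19, -35/19, 35/19).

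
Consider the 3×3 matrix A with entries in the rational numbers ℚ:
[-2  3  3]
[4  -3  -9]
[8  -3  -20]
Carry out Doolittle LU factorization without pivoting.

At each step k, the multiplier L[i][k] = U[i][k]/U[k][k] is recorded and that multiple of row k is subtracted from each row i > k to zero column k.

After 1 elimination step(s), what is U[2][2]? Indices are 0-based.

Step 1: pivot at (0,0) is -2.
  row1 ← row1 − (-2)·row0  ⇒  L[1][0]=-2, U row1=(0, 3, -3)
  row2 ← row2 − (-4)·row0  ⇒  L[2][0]=-4, U row2=(0, 9, -8)

U[2][2] = -8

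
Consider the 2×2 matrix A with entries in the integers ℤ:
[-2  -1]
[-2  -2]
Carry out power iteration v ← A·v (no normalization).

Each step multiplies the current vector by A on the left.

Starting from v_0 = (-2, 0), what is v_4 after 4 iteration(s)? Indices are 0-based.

v_0 = (-2, 0).
v_1 = A·v_0 = (4, 4).
v_2 = A·v_1 = (-12, -16).
v_3 = A·v_2 = (40, 56).
v_4 = A·v_3 = (-136, -192).

v_4 = (-136, -192)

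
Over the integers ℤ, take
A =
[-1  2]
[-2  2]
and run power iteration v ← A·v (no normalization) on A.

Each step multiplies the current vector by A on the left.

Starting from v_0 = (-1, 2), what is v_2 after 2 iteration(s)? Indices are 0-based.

v_2 = (7, 2)

v_0 = (-1, 2).
v_1 = A·v_0 = (5, 6).
v_2 = A·v_1 = (7, 2).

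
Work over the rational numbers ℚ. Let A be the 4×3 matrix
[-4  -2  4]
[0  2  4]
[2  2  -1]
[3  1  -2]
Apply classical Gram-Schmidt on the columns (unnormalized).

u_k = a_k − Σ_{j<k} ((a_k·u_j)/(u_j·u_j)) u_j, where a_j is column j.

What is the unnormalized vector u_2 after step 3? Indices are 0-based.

u_2 = (11/19, 15/19, -17/19, 26/19)

Step 1: u_0 = a_0 = (-4, 0, 2, 3).
Step 2: u_1 = a_1 − (15/29)·u_0 = (2/29, 2, 28/29, -16/29).
Step 3: u_2 = a_2 − (-24/29)·u_0 − (61/38)·u_1 = (11/19, 15/19, -17/19, 26/19).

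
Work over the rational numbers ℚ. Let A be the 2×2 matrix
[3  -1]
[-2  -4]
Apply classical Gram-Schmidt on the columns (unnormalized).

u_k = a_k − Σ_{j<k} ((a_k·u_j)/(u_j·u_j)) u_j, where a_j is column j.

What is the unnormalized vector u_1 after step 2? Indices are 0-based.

u_1 = (-28/13, -42/13)

Step 1: u_0 = a_0 = (3, -2).
Step 2: u_1 = a_1 − (5/13)·u_0 = (-28/13, -42/13).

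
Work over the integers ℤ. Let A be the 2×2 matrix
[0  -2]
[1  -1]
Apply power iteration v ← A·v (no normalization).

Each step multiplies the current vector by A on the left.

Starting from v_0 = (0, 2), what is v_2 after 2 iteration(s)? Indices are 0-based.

v_0 = (0, 2).
v_1 = A·v_0 = (-4, -2).
v_2 = A·v_1 = (4, -2).

v_2 = (4, -2)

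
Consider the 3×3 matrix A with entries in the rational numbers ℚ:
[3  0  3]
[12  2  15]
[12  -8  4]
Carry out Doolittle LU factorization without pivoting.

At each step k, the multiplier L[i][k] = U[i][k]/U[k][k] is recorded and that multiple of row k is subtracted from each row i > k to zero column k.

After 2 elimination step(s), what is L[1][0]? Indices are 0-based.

k=0: U[0][0]=3
  eliminate (1,0): mult=4, new row 1: (0, 2, 3); set L[1][0]=4
  eliminate (2,0): mult=4, new row 2: (0, -8, -8); set L[2][0]=4
k=1: U[1][1]=2
  eliminate (2,1): mult=-4, new row 2: (0, 0, 4); set L[2][1]=-4

L[1][0] = 4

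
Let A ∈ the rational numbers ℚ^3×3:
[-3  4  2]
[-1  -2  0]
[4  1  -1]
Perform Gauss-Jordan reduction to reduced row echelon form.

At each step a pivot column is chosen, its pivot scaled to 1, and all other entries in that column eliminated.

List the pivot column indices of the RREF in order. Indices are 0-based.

pivot columns: 0, 1, 2

step 1: normalize row 0 (÷-3) = (1, -4/3, -2/3)
  row 1: subtract -1×row0 = (0, -10/3, -2/3)
  row 2: subtract 4×row0 = (0, 19/3, 5/3)
step 2: normalize row 1 (÷-10/3) = (0, 1, 1/5)
  row 0: subtract -4/3×row1 = (1, 0, -2/5)
  row 2: subtract 19/3×row1 = (0, 0, 2/5)
step 3: normalize row 2 (÷2/5) = (0, 0, 1)
  row 0: subtract -2/5×row2 = (1, 0, 0)
  row 1: subtract 1/5×row2 = (0, 1, 0)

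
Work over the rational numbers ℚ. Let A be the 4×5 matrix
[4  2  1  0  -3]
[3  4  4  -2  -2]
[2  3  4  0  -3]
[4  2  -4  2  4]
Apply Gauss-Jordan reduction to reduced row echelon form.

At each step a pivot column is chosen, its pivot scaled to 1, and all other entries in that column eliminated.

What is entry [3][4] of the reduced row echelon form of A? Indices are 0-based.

M[3][4] = -11/49

pivot(0,0)=4: scale R0 → (1, 1/2, 1/4, 0, -3/4)
  clear (1,0): R1 −= (3)R0 → (0, 5/2, 13/4, -2, 1/4)
  clear (2,0): R2 −= (2)R0 → (0, 2, 7/2, 0, -3/2)
  clear (3,0): R3 −= (4)R0 → (0, 0, -5, 2, 7)
pivot(1,1)=5/2: scale R1 → (0, 1, 13/10, -4/5, 1/10)
  clear (0,1): R0 −= (1/2)R1 → (1, 0, -2/5, 2/5, -4/5)
  clear (2,1): R2 −= (2)R1 → (0, 0, 9/10, 8/5, -17/10)
pivot(2,2)=9/10: scale R2 → (0, 0, 1, 16/9, -17/9)
  clear (0,2): R0 −= (-2/5)R2 → (1, 0, 0, 10/9, -14/9)
  clear (1,2): R1 −= (13/10)R2 → (0, 1, 0, -28/9, 23/9)
  clear (3,2): R3 −= (-5)R2 → (0, 0, 0, 98/9, -22/9)
pivot(3,3)=98/9: scale R3 → (0, 0, 0, 1, -11/49)
  clear (0,3): R0 −= (10/9)R3 → (1, 0, 0, 0, -64/49)
  clear (1,3): R1 −= (-28/9)R3 → (0, 1, 0, 0, 13/7)
  clear (2,3): R2 −= (16/9)R3 → (0, 0, 1, 0, -73/49)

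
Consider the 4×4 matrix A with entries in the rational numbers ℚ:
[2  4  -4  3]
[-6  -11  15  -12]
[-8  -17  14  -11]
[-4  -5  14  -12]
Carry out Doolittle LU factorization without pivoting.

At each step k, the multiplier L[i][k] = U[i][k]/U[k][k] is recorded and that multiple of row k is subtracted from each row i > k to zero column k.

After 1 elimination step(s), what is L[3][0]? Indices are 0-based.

L[3][0] = -2

k=0: U[0][0]=2
  eliminate (1,0): mult=-3, new row 1: (0, 1, 3, -3); set L[1][0]=-3
  eliminate (2,0): mult=-4, new row 2: (0, -1, -2, 1); set L[2][0]=-4
  eliminate (3,0): mult=-2, new row 3: (0, 3, 6, -6); set L[3][0]=-2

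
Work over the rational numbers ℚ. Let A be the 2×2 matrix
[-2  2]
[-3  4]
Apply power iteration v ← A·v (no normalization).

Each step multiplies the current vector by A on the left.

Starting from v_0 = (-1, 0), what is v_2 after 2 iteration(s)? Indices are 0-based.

v_2 = (2, 6)

v_0 = (-1, 0).
v_1 = A·v_0 = (2, 3).
v_2 = A·v_1 = (2, 6).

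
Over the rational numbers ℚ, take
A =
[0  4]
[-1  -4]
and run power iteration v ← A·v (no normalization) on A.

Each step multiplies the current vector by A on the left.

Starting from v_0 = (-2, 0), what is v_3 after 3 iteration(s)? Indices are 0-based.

v_3 = (-32, 24)

v_0 = (-2, 0).
v_1 = A·v_0 = (0, 2).
v_2 = A·v_1 = (8, -8).
v_3 = A·v_2 = (-32, 24).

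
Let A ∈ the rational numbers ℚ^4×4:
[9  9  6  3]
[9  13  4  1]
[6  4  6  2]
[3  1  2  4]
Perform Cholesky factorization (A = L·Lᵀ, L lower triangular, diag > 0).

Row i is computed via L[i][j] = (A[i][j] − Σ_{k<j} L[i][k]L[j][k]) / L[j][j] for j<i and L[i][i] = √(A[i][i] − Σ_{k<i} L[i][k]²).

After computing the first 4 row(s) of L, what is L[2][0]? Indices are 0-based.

L[2][0] = 2

Step 1: L[0][0] = √(9) = 3.
  L[1][0] = (9) / L[0][0] = 3.
Step 2: L[1][1] = √(4) = 2.
  L[2][0] = (6) / L[0][0] = 2.
  L[2][1] = (-2) / L[1][1] = -1.
Step 3: L[2][2] = √(1) = 1.
  L[3][0] = (3) / L[0][0] = 1.
  L[3][1] = (-2) / L[1][1] = -1.
  L[3][2] = (-1) / L[2][2] = -1.
Step 4: L[3][3] = √(1) = 1.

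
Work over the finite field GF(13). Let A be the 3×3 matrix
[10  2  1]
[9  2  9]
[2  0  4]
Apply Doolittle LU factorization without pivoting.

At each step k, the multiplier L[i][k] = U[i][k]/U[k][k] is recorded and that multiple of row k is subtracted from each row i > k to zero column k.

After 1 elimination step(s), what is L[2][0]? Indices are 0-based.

Step 1: pivot at (0,0) is 10.
  row1 ← row1 − (10)·row0  ⇒  L[1][0]=10, U row1=(0, 8, 12)
  row2 ← row2 − (8)·row0  ⇒  L[2][0]=8, U row2=(0, 10, 9)

L[2][0] = 8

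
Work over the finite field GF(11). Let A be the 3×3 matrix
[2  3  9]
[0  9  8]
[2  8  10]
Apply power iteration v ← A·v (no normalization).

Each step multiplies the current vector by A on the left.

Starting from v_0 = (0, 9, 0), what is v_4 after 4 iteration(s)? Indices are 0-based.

v_0 = (0, 9, 0).
v_1 = A·v_0 = (5, 4, 6).
v_2 = A·v_1 = (10, 7, 3).
v_3 = A·v_2 = (2, 10, 7).
v_4 = A·v_3 = (9, 3, 0).

v_4 = (9, 3, 0)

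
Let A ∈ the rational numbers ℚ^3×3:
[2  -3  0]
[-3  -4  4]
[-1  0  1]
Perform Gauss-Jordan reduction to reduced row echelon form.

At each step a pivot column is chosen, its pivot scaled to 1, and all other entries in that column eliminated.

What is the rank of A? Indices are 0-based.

rank = 3

step 1: normalize row 0 (÷2) = (1, -3/2, 0)
  row 1: subtract -3×row0 = (0, -17/2, 4)
  row 2: subtract -1×row0 = (0, -3/2, 1)
step 2: normalize row 1 (÷-17/2) = (0, 1, -8/17)
  row 0: subtract -3/2×row1 = (1, 0, -12/17)
  row 2: subtract -3/2×row1 = (0, 0, 5/17)
step 3: normalize row 2 (÷5/17) = (0, 0, 1)
  row 0: subtract -12/17×row2 = (1, 0, 0)
  row 1: subtract -8/17×row2 = (0, 1, 0)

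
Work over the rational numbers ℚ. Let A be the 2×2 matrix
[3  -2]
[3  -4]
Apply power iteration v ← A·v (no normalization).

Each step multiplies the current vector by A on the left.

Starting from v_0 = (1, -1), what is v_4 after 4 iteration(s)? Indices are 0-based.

v_0 = (1, -1).
v_1 = A·v_0 = (5, 7).
v_2 = A·v_1 = (1, -13).
v_3 = A·v_2 = (29, 55).
v_4 = A·v_3 = (-23, -133).

v_4 = (-23, -133)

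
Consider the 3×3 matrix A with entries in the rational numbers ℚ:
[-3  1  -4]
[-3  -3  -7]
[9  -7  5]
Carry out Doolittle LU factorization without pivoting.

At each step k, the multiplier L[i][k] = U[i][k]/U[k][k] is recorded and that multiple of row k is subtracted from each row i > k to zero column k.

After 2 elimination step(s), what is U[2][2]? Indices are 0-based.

U[2][2] = -4

Step 1: pivot at (0,0) is -3.
  row1 ← row1 − (1)·row0  ⇒  L[1][0]=1, U row1=(0, -4, -3)
  row2 ← row2 − (-3)·row0  ⇒  L[2][0]=-3, U row2=(0, -4, -7)
Step 2: pivot at (1,1) is -4.
  row2 ← row2 − (1)·row1  ⇒  L[2][1]=1, U row2=(0, 0, -4)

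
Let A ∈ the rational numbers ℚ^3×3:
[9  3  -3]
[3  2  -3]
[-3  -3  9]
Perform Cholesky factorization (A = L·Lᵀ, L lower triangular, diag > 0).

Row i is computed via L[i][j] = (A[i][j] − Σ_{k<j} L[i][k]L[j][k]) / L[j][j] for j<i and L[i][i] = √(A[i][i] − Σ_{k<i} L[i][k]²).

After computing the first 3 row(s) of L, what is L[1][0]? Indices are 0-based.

Step 1: L[0][0] = √(9) = 3.
  L[1][0] = (3) / L[0][0] = 1.
Step 2: L[1][1] = √(1) = 1.
  L[2][0] = (-3) / L[0][0] = -1.
  L[2][1] = (-2) / L[1][1] = -2.
Step 3: L[2][2] = √(4) = 2.

L[1][0] = 1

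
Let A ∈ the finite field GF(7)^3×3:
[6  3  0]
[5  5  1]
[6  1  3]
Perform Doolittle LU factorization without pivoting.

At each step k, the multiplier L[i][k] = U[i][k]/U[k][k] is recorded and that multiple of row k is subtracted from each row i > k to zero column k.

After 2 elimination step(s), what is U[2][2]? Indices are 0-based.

[col 0] pivot 6
  R1 -= 2*R0 → (0, 6, 1)  (L[1][0] := 2)
  R2 -= 1*R0 → (0, 5, 3)  (L[2][0] := 1)
[col 1] pivot 6
  R2 -= 2*R1 → (0, 0, 1)  (L[2][1] := 2)

U[2][2] = 1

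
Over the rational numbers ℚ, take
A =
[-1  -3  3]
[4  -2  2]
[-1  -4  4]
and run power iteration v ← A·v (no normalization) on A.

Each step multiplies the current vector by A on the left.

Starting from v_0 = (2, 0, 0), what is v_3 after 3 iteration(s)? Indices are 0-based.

v_0 = (2, 0, 0).
v_1 = A·v_0 = (-2, 8, -2).
v_2 = A·v_1 = (-28, -28, -38).
v_3 = A·v_2 = (-2, -132, -12).

v_3 = (-2, -132, -12)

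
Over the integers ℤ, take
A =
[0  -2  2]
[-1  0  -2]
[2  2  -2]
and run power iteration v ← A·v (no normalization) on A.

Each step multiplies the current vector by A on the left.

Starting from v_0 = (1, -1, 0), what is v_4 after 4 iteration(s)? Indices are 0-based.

v_0 = (1, -1, 0).
v_1 = A·v_0 = (2, -1, 0).
v_2 = A·v_1 = (2, -2, 2).
v_3 = A·v_2 = (8, -6, -4).
v_4 = A·v_3 = (4, 0, 12).

v_4 = (4, 0, 12)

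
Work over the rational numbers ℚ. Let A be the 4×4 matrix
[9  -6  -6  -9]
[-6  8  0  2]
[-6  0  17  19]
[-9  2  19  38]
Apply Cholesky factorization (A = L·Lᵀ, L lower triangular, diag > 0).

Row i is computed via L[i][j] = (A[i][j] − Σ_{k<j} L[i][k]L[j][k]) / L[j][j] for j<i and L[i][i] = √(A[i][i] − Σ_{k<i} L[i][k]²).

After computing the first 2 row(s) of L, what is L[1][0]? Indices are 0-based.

L[1][0] = -2

Step 1: L[0][0] = √(9) = 3.
  L[1][0] = (-6) / L[0][0] = -2.
Step 2: L[1][1] = √(4) = 2.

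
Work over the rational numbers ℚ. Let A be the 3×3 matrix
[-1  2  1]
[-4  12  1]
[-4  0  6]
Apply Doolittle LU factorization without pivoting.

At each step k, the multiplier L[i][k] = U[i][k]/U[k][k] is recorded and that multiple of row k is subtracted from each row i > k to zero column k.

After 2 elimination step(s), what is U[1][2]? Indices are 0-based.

[col 0] pivot -1
  R1 -= 4*R0 → (0, 4, -3)  (L[1][0] := 4)
  R2 -= 4*R0 → (0, -8, 2)  (L[2][0] := 4)
[col 1] pivot 4
  R2 -= -2*R1 → (0, 0, -4)  (L[2][1] := -2)

U[1][2] = -3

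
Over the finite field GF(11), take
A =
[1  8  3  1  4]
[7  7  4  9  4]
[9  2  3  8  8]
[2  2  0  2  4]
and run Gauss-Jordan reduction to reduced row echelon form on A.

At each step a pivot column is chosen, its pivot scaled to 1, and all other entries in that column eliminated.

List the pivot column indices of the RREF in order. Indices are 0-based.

[1] R0 /= 1  ⇒  (1, 8, 3, 1, 4)
     R1 -= 7·R0  ⇒  (0, 6, 5, 2, 9)
     R2 -= 9·R0  ⇒  (0, 7, 9, 10, 5)
     R3 -= 2·R0  ⇒  (0, 8, 5, 0, 7)
[2] R1 /= 6  ⇒  (0, 1, 10, 4, 7)
     R0 -= 8·R1  ⇒  (1, 0, 0, 2, 3)
     R2 -= 7·R1  ⇒  (0, 0, 5, 4, 0)
     R3 -= 8·R1  ⇒  (0, 0, 2, 1, 6)
[3] R2 /= 5  ⇒  (0, 0, 1, 3, 0)
     R1 -= 10·R2  ⇒  (0, 1, 0, 7, 7)
     R3 -= 2·R2  ⇒  (0, 0, 0, 6, 6)
[4] R3 /= 6  ⇒  (0, 0, 0, 1, 1)
     R0 -= 2·R3  ⇒  (1, 0, 0, 0, 1)
     R1 -= 7·R3  ⇒  (0, 1, 0, 0, 0)
     R2 -= 3·R3  ⇒  (0, 0, 1, 0, 8)

pivot columns: 0, 1, 2, 3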